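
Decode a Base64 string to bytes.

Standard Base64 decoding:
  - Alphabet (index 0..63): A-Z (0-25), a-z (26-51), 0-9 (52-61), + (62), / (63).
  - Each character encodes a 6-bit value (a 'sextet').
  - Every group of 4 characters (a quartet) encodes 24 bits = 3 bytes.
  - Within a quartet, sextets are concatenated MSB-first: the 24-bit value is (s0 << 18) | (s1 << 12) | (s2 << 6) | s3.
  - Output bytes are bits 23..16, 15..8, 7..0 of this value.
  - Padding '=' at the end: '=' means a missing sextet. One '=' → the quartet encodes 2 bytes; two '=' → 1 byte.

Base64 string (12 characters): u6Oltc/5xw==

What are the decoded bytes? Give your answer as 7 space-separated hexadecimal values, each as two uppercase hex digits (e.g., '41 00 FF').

After char 0 ('u'=46): chars_in_quartet=1 acc=0x2E bytes_emitted=0
After char 1 ('6'=58): chars_in_quartet=2 acc=0xBBA bytes_emitted=0
After char 2 ('O'=14): chars_in_quartet=3 acc=0x2EE8E bytes_emitted=0
After char 3 ('l'=37): chars_in_quartet=4 acc=0xBBA3A5 -> emit BB A3 A5, reset; bytes_emitted=3
After char 4 ('t'=45): chars_in_quartet=1 acc=0x2D bytes_emitted=3
After char 5 ('c'=28): chars_in_quartet=2 acc=0xB5C bytes_emitted=3
After char 6 ('/'=63): chars_in_quartet=3 acc=0x2D73F bytes_emitted=3
After char 7 ('5'=57): chars_in_quartet=4 acc=0xB5CFF9 -> emit B5 CF F9, reset; bytes_emitted=6
After char 8 ('x'=49): chars_in_quartet=1 acc=0x31 bytes_emitted=6
After char 9 ('w'=48): chars_in_quartet=2 acc=0xC70 bytes_emitted=6
Padding '==': partial quartet acc=0xC70 -> emit C7; bytes_emitted=7

Answer: BB A3 A5 B5 CF F9 C7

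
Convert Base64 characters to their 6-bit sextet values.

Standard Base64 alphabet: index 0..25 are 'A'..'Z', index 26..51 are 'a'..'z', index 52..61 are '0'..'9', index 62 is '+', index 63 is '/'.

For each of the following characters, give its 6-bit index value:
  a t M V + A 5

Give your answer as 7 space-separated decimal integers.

'a': a..z range, 26 + ord('a') − ord('a') = 26
't': a..z range, 26 + ord('t') − ord('a') = 45
'M': A..Z range, ord('M') − ord('A') = 12
'V': A..Z range, ord('V') − ord('A') = 21
'+': index 62
'A': A..Z range, ord('A') − ord('A') = 0
'5': 0..9 range, 52 + ord('5') − ord('0') = 57

Answer: 26 45 12 21 62 0 57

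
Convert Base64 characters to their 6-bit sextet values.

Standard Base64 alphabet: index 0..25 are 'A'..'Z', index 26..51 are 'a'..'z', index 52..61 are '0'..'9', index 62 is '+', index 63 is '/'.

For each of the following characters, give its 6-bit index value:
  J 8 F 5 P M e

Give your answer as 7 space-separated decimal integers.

Answer: 9 60 5 57 15 12 30

Derivation:
'J': A..Z range, ord('J') − ord('A') = 9
'8': 0..9 range, 52 + ord('8') − ord('0') = 60
'F': A..Z range, ord('F') − ord('A') = 5
'5': 0..9 range, 52 + ord('5') − ord('0') = 57
'P': A..Z range, ord('P') − ord('A') = 15
'M': A..Z range, ord('M') − ord('A') = 12
'e': a..z range, 26 + ord('e') − ord('a') = 30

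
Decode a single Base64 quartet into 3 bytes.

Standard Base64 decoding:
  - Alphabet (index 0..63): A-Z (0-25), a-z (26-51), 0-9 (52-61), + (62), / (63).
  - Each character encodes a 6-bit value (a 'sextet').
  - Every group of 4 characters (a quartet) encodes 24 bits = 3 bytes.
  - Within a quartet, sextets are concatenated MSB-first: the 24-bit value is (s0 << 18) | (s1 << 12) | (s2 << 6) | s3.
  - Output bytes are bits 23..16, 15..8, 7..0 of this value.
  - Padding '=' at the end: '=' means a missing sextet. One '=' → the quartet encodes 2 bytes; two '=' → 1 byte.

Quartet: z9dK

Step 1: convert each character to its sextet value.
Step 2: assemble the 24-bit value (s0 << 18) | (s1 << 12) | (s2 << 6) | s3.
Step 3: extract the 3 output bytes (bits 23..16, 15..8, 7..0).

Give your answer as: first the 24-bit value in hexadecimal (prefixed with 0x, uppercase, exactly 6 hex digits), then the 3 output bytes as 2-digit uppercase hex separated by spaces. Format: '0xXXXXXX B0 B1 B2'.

Sextets: z=51, 9=61, d=29, K=10
24-bit: (51<<18) | (61<<12) | (29<<6) | 10
      = 0xCC0000 | 0x03D000 | 0x000740 | 0x00000A
      = 0xCFD74A
Bytes: (v>>16)&0xFF=CF, (v>>8)&0xFF=D7, v&0xFF=4A

Answer: 0xCFD74A CF D7 4A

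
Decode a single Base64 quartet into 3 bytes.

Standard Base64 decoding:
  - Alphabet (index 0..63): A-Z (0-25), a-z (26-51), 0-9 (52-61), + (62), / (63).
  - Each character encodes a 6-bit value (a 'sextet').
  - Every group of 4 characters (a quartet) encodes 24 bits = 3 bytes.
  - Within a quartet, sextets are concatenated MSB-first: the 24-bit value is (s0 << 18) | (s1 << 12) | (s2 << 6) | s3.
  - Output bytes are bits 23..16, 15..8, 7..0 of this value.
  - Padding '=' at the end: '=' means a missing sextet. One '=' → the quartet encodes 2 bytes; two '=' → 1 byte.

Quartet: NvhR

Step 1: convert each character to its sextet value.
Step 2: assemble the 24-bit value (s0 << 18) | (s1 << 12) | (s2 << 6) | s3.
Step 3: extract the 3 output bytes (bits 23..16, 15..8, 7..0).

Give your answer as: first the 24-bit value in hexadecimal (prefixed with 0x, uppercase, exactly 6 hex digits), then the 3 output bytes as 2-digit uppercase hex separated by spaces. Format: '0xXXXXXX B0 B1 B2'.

Answer: 0x36F851 36 F8 51

Derivation:
Sextets: N=13, v=47, h=33, R=17
24-bit: (13<<18) | (47<<12) | (33<<6) | 17
      = 0x340000 | 0x02F000 | 0x000840 | 0x000011
      = 0x36F851
Bytes: (v>>16)&0xFF=36, (v>>8)&0xFF=F8, v&0xFF=51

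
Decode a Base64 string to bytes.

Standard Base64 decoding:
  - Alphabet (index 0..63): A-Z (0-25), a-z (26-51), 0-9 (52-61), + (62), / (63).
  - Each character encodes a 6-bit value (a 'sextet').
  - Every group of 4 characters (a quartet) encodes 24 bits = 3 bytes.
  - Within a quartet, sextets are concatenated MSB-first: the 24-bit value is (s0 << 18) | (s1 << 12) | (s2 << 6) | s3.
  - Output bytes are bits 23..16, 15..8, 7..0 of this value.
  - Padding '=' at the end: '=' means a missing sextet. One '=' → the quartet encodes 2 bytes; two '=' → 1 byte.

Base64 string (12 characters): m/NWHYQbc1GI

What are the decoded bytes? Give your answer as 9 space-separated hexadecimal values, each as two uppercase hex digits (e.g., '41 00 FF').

Answer: 9B F3 56 1D 84 1B 73 51 88

Derivation:
After char 0 ('m'=38): chars_in_quartet=1 acc=0x26 bytes_emitted=0
After char 1 ('/'=63): chars_in_quartet=2 acc=0x9BF bytes_emitted=0
After char 2 ('N'=13): chars_in_quartet=3 acc=0x26FCD bytes_emitted=0
After char 3 ('W'=22): chars_in_quartet=4 acc=0x9BF356 -> emit 9B F3 56, reset; bytes_emitted=3
After char 4 ('H'=7): chars_in_quartet=1 acc=0x7 bytes_emitted=3
After char 5 ('Y'=24): chars_in_quartet=2 acc=0x1D8 bytes_emitted=3
After char 6 ('Q'=16): chars_in_quartet=3 acc=0x7610 bytes_emitted=3
After char 7 ('b'=27): chars_in_quartet=4 acc=0x1D841B -> emit 1D 84 1B, reset; bytes_emitted=6
After char 8 ('c'=28): chars_in_quartet=1 acc=0x1C bytes_emitted=6
After char 9 ('1'=53): chars_in_quartet=2 acc=0x735 bytes_emitted=6
After char 10 ('G'=6): chars_in_quartet=3 acc=0x1CD46 bytes_emitted=6
After char 11 ('I'=8): chars_in_quartet=4 acc=0x735188 -> emit 73 51 88, reset; bytes_emitted=9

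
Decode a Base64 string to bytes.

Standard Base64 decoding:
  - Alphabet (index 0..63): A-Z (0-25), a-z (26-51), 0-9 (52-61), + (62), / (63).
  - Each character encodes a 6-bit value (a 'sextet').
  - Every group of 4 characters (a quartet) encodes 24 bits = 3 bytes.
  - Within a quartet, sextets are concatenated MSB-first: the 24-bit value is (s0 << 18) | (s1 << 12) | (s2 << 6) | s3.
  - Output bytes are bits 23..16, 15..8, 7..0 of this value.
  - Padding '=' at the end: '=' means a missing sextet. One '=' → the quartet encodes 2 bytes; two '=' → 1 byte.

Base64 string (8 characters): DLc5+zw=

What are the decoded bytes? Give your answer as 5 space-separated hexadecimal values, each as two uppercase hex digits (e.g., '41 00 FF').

After char 0 ('D'=3): chars_in_quartet=1 acc=0x3 bytes_emitted=0
After char 1 ('L'=11): chars_in_quartet=2 acc=0xCB bytes_emitted=0
After char 2 ('c'=28): chars_in_quartet=3 acc=0x32DC bytes_emitted=0
After char 3 ('5'=57): chars_in_quartet=4 acc=0xCB739 -> emit 0C B7 39, reset; bytes_emitted=3
After char 4 ('+'=62): chars_in_quartet=1 acc=0x3E bytes_emitted=3
After char 5 ('z'=51): chars_in_quartet=2 acc=0xFB3 bytes_emitted=3
After char 6 ('w'=48): chars_in_quartet=3 acc=0x3ECF0 bytes_emitted=3
Padding '=': partial quartet acc=0x3ECF0 -> emit FB 3C; bytes_emitted=5

Answer: 0C B7 39 FB 3C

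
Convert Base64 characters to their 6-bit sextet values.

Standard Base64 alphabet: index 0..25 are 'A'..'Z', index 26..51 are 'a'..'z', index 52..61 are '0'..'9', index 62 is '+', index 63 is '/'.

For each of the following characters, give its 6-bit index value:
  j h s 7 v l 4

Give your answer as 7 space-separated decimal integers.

Answer: 35 33 44 59 47 37 56

Derivation:
'j': a..z range, 26 + ord('j') − ord('a') = 35
'h': a..z range, 26 + ord('h') − ord('a') = 33
's': a..z range, 26 + ord('s') − ord('a') = 44
'7': 0..9 range, 52 + ord('7') − ord('0') = 59
'v': a..z range, 26 + ord('v') − ord('a') = 47
'l': a..z range, 26 + ord('l') − ord('a') = 37
'4': 0..9 range, 52 + ord('4') − ord('0') = 56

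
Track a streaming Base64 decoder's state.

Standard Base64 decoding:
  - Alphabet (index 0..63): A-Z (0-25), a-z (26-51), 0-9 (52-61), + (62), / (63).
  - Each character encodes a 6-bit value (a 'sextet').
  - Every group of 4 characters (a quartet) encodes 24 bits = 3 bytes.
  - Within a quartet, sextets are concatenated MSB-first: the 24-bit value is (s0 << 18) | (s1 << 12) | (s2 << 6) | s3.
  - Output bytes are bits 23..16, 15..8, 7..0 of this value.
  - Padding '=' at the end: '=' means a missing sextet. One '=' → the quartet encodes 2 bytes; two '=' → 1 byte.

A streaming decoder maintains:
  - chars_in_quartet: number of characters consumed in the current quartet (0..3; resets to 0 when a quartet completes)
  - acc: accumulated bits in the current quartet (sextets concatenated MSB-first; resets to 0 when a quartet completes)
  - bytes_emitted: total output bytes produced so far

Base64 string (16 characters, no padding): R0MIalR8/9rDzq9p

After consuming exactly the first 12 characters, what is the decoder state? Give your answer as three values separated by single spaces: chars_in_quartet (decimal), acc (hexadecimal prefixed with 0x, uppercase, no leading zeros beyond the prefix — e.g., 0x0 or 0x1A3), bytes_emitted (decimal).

Answer: 0 0x0 9

Derivation:
After char 0 ('R'=17): chars_in_quartet=1 acc=0x11 bytes_emitted=0
After char 1 ('0'=52): chars_in_quartet=2 acc=0x474 bytes_emitted=0
After char 2 ('M'=12): chars_in_quartet=3 acc=0x11D0C bytes_emitted=0
After char 3 ('I'=8): chars_in_quartet=4 acc=0x474308 -> emit 47 43 08, reset; bytes_emitted=3
After char 4 ('a'=26): chars_in_quartet=1 acc=0x1A bytes_emitted=3
After char 5 ('l'=37): chars_in_quartet=2 acc=0x6A5 bytes_emitted=3
After char 6 ('R'=17): chars_in_quartet=3 acc=0x1A951 bytes_emitted=3
After char 7 ('8'=60): chars_in_quartet=4 acc=0x6A547C -> emit 6A 54 7C, reset; bytes_emitted=6
After char 8 ('/'=63): chars_in_quartet=1 acc=0x3F bytes_emitted=6
After char 9 ('9'=61): chars_in_quartet=2 acc=0xFFD bytes_emitted=6
After char 10 ('r'=43): chars_in_quartet=3 acc=0x3FF6B bytes_emitted=6
After char 11 ('D'=3): chars_in_quartet=4 acc=0xFFDAC3 -> emit FF DA C3, reset; bytes_emitted=9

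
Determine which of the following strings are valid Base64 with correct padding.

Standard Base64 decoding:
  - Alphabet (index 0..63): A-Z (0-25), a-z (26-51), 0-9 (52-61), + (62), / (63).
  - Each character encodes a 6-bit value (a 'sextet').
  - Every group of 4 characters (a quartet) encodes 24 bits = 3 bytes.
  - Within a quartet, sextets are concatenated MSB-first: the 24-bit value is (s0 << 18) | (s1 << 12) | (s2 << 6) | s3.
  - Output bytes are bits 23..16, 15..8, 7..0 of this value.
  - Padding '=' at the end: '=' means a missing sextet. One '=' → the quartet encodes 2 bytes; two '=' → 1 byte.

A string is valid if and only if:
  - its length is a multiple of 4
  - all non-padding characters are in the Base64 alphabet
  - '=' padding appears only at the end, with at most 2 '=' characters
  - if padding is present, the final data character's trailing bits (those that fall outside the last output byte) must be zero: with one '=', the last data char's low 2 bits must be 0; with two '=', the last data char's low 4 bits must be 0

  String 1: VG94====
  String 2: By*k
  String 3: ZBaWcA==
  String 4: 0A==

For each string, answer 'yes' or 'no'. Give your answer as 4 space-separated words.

Answer: no no yes yes

Derivation:
String 1: 'VG94====' → invalid (4 pad chars (max 2))
String 2: 'By*k' → invalid (bad char(s): ['*'])
String 3: 'ZBaWcA==' → valid
String 4: '0A==' → valid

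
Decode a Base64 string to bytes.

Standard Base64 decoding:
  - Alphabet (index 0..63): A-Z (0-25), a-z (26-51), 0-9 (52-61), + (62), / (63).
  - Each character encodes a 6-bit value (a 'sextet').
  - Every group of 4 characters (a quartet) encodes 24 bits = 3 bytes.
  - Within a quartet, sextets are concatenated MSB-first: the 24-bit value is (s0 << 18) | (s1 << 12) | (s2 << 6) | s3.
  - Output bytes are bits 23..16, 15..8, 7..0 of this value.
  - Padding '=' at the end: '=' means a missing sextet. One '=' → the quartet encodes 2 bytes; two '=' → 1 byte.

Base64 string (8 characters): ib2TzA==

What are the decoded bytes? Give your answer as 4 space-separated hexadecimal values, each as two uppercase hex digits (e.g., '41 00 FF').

After char 0 ('i'=34): chars_in_quartet=1 acc=0x22 bytes_emitted=0
After char 1 ('b'=27): chars_in_quartet=2 acc=0x89B bytes_emitted=0
After char 2 ('2'=54): chars_in_quartet=3 acc=0x226F6 bytes_emitted=0
After char 3 ('T'=19): chars_in_quartet=4 acc=0x89BD93 -> emit 89 BD 93, reset; bytes_emitted=3
After char 4 ('z'=51): chars_in_quartet=1 acc=0x33 bytes_emitted=3
After char 5 ('A'=0): chars_in_quartet=2 acc=0xCC0 bytes_emitted=3
Padding '==': partial quartet acc=0xCC0 -> emit CC; bytes_emitted=4

Answer: 89 BD 93 CC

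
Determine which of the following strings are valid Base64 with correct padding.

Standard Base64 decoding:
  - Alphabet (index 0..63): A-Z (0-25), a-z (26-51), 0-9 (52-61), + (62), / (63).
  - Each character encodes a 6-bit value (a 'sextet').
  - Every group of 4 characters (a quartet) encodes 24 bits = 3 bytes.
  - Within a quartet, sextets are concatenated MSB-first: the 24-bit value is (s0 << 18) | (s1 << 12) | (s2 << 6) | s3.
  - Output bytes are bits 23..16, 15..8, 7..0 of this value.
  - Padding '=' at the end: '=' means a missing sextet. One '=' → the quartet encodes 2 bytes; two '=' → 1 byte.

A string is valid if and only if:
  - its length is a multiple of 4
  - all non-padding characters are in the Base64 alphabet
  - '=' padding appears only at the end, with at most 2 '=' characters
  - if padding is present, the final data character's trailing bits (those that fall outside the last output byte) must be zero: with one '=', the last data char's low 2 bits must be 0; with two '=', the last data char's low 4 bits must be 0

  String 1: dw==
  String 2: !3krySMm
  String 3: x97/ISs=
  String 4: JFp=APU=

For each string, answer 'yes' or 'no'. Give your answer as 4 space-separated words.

String 1: 'dw==' → valid
String 2: '!3krySMm' → invalid (bad char(s): ['!'])
String 3: 'x97/ISs=' → valid
String 4: 'JFp=APU=' → invalid (bad char(s): ['=']; '=' in middle)

Answer: yes no yes no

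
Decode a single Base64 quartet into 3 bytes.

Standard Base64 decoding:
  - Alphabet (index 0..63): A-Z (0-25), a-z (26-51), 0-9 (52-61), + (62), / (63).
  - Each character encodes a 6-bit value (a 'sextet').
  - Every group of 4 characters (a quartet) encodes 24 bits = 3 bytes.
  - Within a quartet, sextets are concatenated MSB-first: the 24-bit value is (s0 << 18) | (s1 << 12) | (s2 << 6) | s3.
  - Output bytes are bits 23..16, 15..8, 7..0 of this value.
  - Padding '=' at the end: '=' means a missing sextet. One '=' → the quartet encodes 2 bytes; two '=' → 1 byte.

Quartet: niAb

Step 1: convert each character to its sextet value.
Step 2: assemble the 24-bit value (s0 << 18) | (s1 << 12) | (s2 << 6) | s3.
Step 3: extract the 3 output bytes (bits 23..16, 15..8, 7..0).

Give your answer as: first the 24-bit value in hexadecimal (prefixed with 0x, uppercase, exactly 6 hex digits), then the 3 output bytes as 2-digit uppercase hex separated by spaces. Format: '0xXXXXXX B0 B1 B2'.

Answer: 0x9E201B 9E 20 1B

Derivation:
Sextets: n=39, i=34, A=0, b=27
24-bit: (39<<18) | (34<<12) | (0<<6) | 27
      = 0x9C0000 | 0x022000 | 0x000000 | 0x00001B
      = 0x9E201B
Bytes: (v>>16)&0xFF=9E, (v>>8)&0xFF=20, v&0xFF=1B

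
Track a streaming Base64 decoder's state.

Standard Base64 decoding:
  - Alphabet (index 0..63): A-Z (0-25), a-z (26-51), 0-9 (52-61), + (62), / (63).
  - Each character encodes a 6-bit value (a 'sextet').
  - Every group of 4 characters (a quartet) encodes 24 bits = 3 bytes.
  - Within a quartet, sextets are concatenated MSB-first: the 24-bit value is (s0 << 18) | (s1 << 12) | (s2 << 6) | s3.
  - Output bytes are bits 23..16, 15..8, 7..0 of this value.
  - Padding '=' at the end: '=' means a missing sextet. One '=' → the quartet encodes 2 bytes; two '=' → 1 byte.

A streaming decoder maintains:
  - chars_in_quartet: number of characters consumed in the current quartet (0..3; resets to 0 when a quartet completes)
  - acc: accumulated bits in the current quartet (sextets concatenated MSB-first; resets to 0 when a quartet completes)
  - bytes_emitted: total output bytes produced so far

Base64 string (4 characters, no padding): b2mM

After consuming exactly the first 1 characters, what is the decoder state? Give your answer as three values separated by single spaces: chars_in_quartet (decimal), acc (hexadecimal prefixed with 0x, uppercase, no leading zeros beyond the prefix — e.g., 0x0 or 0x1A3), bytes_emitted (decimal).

After char 0 ('b'=27): chars_in_quartet=1 acc=0x1B bytes_emitted=0

Answer: 1 0x1B 0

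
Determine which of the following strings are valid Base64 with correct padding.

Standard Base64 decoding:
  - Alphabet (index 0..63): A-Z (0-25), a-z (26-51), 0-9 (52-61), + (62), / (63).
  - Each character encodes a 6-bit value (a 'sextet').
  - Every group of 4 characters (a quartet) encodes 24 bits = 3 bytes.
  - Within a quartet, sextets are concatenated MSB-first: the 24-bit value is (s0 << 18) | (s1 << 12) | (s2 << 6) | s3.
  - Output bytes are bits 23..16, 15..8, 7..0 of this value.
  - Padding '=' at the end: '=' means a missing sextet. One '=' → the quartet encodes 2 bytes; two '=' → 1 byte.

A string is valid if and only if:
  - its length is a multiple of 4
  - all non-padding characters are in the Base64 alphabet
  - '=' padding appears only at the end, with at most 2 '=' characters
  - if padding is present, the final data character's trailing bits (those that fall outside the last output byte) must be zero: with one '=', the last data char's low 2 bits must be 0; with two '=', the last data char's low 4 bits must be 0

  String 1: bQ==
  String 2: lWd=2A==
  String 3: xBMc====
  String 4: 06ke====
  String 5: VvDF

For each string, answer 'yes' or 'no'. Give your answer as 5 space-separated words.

Answer: yes no no no yes

Derivation:
String 1: 'bQ==' → valid
String 2: 'lWd=2A==' → invalid (bad char(s): ['=']; '=' in middle)
String 3: 'xBMc====' → invalid (4 pad chars (max 2))
String 4: '06ke====' → invalid (4 pad chars (max 2))
String 5: 'VvDF' → valid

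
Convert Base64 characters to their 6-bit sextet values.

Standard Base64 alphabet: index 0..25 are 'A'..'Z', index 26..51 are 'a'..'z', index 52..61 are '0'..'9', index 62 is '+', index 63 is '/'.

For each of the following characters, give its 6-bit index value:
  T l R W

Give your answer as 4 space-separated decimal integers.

'T': A..Z range, ord('T') − ord('A') = 19
'l': a..z range, 26 + ord('l') − ord('a') = 37
'R': A..Z range, ord('R') − ord('A') = 17
'W': A..Z range, ord('W') − ord('A') = 22

Answer: 19 37 17 22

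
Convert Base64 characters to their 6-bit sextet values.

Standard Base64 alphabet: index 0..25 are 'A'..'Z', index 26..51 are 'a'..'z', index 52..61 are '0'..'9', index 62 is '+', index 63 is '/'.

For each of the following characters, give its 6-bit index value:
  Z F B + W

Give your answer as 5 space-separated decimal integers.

Answer: 25 5 1 62 22

Derivation:
'Z': A..Z range, ord('Z') − ord('A') = 25
'F': A..Z range, ord('F') − ord('A') = 5
'B': A..Z range, ord('B') − ord('A') = 1
'+': index 62
'W': A..Z range, ord('W') − ord('A') = 22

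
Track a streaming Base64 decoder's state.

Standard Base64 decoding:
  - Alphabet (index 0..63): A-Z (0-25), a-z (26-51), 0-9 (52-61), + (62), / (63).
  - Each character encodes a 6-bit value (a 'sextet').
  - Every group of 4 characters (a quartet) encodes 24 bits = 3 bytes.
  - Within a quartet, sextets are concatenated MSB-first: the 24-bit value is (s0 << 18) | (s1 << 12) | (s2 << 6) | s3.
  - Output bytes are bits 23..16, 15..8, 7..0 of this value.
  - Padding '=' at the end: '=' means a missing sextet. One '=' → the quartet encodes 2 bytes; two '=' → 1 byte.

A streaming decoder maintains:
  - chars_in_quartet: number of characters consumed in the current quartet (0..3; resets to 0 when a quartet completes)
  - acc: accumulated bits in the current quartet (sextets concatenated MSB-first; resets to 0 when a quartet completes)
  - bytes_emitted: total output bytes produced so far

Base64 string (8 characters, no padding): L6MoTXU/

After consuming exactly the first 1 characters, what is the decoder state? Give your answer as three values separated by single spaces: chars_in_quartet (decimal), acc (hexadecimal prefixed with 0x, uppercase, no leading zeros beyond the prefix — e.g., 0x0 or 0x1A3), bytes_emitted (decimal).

Answer: 1 0xB 0

Derivation:
After char 0 ('L'=11): chars_in_quartet=1 acc=0xB bytes_emitted=0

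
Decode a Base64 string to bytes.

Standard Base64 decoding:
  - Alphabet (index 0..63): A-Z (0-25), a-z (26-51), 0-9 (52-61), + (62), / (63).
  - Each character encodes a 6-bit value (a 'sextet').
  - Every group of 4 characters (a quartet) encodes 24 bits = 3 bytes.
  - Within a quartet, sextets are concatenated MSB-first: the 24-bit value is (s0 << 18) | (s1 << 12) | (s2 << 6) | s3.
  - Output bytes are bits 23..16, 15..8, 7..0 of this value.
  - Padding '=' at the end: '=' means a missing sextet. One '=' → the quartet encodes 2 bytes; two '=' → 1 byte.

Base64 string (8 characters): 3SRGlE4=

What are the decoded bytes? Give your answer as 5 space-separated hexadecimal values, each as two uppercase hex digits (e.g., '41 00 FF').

Answer: DD 24 46 94 4E

Derivation:
After char 0 ('3'=55): chars_in_quartet=1 acc=0x37 bytes_emitted=0
After char 1 ('S'=18): chars_in_quartet=2 acc=0xDD2 bytes_emitted=0
After char 2 ('R'=17): chars_in_quartet=3 acc=0x37491 bytes_emitted=0
After char 3 ('G'=6): chars_in_quartet=4 acc=0xDD2446 -> emit DD 24 46, reset; bytes_emitted=3
After char 4 ('l'=37): chars_in_quartet=1 acc=0x25 bytes_emitted=3
After char 5 ('E'=4): chars_in_quartet=2 acc=0x944 bytes_emitted=3
After char 6 ('4'=56): chars_in_quartet=3 acc=0x25138 bytes_emitted=3
Padding '=': partial quartet acc=0x25138 -> emit 94 4E; bytes_emitted=5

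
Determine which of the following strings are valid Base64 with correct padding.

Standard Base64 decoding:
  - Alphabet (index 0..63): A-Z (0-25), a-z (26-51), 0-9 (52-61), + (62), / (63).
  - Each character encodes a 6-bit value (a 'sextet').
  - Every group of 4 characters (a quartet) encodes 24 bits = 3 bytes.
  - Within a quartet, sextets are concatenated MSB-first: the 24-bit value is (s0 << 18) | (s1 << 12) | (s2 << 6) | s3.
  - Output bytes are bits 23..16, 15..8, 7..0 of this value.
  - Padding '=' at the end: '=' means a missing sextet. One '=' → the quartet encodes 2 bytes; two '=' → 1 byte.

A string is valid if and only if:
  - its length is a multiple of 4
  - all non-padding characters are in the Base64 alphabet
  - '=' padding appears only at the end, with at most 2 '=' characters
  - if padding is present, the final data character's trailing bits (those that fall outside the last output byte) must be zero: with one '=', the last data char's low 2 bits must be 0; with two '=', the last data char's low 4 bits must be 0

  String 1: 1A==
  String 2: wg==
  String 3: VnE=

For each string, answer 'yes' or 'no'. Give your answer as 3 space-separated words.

Answer: yes yes yes

Derivation:
String 1: '1A==' → valid
String 2: 'wg==' → valid
String 3: 'VnE=' → valid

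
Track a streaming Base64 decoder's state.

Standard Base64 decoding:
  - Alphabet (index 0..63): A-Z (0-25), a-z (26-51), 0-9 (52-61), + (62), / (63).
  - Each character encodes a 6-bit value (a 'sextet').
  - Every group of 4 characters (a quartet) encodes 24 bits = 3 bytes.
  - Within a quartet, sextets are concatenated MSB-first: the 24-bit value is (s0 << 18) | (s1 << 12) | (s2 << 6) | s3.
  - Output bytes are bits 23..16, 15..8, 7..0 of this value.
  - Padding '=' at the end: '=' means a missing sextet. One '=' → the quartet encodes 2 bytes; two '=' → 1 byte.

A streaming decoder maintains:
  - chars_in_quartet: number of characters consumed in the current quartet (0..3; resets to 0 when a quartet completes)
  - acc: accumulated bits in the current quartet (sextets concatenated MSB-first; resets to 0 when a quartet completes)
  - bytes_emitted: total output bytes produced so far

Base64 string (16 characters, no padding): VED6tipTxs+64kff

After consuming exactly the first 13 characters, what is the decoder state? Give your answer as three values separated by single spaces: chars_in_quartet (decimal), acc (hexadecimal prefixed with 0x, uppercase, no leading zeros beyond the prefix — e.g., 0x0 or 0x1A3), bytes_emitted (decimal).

Answer: 1 0x38 9

Derivation:
After char 0 ('V'=21): chars_in_quartet=1 acc=0x15 bytes_emitted=0
After char 1 ('E'=4): chars_in_quartet=2 acc=0x544 bytes_emitted=0
After char 2 ('D'=3): chars_in_quartet=3 acc=0x15103 bytes_emitted=0
After char 3 ('6'=58): chars_in_quartet=4 acc=0x5440FA -> emit 54 40 FA, reset; bytes_emitted=3
After char 4 ('t'=45): chars_in_quartet=1 acc=0x2D bytes_emitted=3
After char 5 ('i'=34): chars_in_quartet=2 acc=0xB62 bytes_emitted=3
After char 6 ('p'=41): chars_in_quartet=3 acc=0x2D8A9 bytes_emitted=3
After char 7 ('T'=19): chars_in_quartet=4 acc=0xB62A53 -> emit B6 2A 53, reset; bytes_emitted=6
After char 8 ('x'=49): chars_in_quartet=1 acc=0x31 bytes_emitted=6
After char 9 ('s'=44): chars_in_quartet=2 acc=0xC6C bytes_emitted=6
After char 10 ('+'=62): chars_in_quartet=3 acc=0x31B3E bytes_emitted=6
After char 11 ('6'=58): chars_in_quartet=4 acc=0xC6CFBA -> emit C6 CF BA, reset; bytes_emitted=9
After char 12 ('4'=56): chars_in_quartet=1 acc=0x38 bytes_emitted=9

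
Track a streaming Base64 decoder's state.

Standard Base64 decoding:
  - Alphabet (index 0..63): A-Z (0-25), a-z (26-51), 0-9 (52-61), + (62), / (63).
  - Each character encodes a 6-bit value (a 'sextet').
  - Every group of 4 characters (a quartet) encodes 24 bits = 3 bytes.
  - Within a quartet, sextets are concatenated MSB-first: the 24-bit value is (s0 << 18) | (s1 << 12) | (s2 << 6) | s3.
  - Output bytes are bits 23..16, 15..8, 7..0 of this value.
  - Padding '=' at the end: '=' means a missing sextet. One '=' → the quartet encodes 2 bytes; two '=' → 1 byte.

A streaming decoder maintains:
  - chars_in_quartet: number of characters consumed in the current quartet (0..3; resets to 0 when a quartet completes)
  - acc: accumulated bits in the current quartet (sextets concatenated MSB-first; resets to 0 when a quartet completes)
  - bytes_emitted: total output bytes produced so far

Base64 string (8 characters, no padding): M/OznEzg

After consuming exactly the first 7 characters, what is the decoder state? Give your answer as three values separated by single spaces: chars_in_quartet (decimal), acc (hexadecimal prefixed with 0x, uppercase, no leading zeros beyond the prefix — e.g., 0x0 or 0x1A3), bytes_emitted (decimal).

After char 0 ('M'=12): chars_in_quartet=1 acc=0xC bytes_emitted=0
After char 1 ('/'=63): chars_in_quartet=2 acc=0x33F bytes_emitted=0
After char 2 ('O'=14): chars_in_quartet=3 acc=0xCFCE bytes_emitted=0
After char 3 ('z'=51): chars_in_quartet=4 acc=0x33F3B3 -> emit 33 F3 B3, reset; bytes_emitted=3
After char 4 ('n'=39): chars_in_quartet=1 acc=0x27 bytes_emitted=3
After char 5 ('E'=4): chars_in_quartet=2 acc=0x9C4 bytes_emitted=3
After char 6 ('z'=51): chars_in_quartet=3 acc=0x27133 bytes_emitted=3

Answer: 3 0x27133 3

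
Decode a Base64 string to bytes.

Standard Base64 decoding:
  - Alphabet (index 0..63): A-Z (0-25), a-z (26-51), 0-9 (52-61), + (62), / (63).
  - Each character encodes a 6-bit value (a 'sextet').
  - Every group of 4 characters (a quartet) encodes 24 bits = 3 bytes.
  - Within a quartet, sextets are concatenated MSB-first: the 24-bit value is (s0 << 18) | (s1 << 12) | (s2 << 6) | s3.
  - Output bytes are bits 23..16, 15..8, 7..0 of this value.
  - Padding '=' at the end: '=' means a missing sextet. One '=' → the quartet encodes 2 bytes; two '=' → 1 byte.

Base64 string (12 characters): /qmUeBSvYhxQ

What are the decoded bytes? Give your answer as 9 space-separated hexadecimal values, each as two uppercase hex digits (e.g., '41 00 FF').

Answer: FE A9 94 78 14 AF 62 1C 50

Derivation:
After char 0 ('/'=63): chars_in_quartet=1 acc=0x3F bytes_emitted=0
After char 1 ('q'=42): chars_in_quartet=2 acc=0xFEA bytes_emitted=0
After char 2 ('m'=38): chars_in_quartet=3 acc=0x3FAA6 bytes_emitted=0
After char 3 ('U'=20): chars_in_quartet=4 acc=0xFEA994 -> emit FE A9 94, reset; bytes_emitted=3
After char 4 ('e'=30): chars_in_quartet=1 acc=0x1E bytes_emitted=3
After char 5 ('B'=1): chars_in_quartet=2 acc=0x781 bytes_emitted=3
After char 6 ('S'=18): chars_in_quartet=3 acc=0x1E052 bytes_emitted=3
After char 7 ('v'=47): chars_in_quartet=4 acc=0x7814AF -> emit 78 14 AF, reset; bytes_emitted=6
After char 8 ('Y'=24): chars_in_quartet=1 acc=0x18 bytes_emitted=6
After char 9 ('h'=33): chars_in_quartet=2 acc=0x621 bytes_emitted=6
After char 10 ('x'=49): chars_in_quartet=3 acc=0x18871 bytes_emitted=6
After char 11 ('Q'=16): chars_in_quartet=4 acc=0x621C50 -> emit 62 1C 50, reset; bytes_emitted=9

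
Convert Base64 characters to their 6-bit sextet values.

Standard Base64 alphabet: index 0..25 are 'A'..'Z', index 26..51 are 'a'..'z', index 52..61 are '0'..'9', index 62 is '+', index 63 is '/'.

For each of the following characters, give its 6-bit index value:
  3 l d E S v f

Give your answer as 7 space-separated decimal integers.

Answer: 55 37 29 4 18 47 31

Derivation:
'3': 0..9 range, 52 + ord('3') − ord('0') = 55
'l': a..z range, 26 + ord('l') − ord('a') = 37
'd': a..z range, 26 + ord('d') − ord('a') = 29
'E': A..Z range, ord('E') − ord('A') = 4
'S': A..Z range, ord('S') − ord('A') = 18
'v': a..z range, 26 + ord('v') − ord('a') = 47
'f': a..z range, 26 + ord('f') − ord('a') = 31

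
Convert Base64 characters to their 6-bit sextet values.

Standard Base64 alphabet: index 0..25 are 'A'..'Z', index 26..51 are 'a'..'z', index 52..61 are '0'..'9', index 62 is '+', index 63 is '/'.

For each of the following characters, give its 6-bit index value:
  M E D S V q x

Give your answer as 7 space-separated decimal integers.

Answer: 12 4 3 18 21 42 49

Derivation:
'M': A..Z range, ord('M') − ord('A') = 12
'E': A..Z range, ord('E') − ord('A') = 4
'D': A..Z range, ord('D') − ord('A') = 3
'S': A..Z range, ord('S') − ord('A') = 18
'V': A..Z range, ord('V') − ord('A') = 21
'q': a..z range, 26 + ord('q') − ord('a') = 42
'x': a..z range, 26 + ord('x') − ord('a') = 49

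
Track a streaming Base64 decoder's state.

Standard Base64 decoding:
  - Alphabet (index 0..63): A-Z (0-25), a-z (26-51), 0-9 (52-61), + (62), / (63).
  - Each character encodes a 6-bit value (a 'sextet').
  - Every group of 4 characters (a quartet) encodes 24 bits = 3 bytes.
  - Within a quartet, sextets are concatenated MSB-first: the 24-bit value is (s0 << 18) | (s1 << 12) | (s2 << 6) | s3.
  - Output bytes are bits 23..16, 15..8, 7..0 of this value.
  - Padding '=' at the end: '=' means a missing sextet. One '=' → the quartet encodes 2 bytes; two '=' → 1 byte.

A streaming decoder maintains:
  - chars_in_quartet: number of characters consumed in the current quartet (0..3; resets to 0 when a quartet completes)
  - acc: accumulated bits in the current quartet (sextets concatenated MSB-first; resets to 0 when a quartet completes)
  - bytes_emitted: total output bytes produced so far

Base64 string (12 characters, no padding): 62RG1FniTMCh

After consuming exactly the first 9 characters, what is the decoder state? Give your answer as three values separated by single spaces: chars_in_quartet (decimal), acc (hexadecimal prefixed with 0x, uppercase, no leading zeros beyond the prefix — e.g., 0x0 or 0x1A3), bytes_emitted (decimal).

After char 0 ('6'=58): chars_in_quartet=1 acc=0x3A bytes_emitted=0
After char 1 ('2'=54): chars_in_quartet=2 acc=0xEB6 bytes_emitted=0
After char 2 ('R'=17): chars_in_quartet=3 acc=0x3AD91 bytes_emitted=0
After char 3 ('G'=6): chars_in_quartet=4 acc=0xEB6446 -> emit EB 64 46, reset; bytes_emitted=3
After char 4 ('1'=53): chars_in_quartet=1 acc=0x35 bytes_emitted=3
After char 5 ('F'=5): chars_in_quartet=2 acc=0xD45 bytes_emitted=3
After char 6 ('n'=39): chars_in_quartet=3 acc=0x35167 bytes_emitted=3
After char 7 ('i'=34): chars_in_quartet=4 acc=0xD459E2 -> emit D4 59 E2, reset; bytes_emitted=6
After char 8 ('T'=19): chars_in_quartet=1 acc=0x13 bytes_emitted=6

Answer: 1 0x13 6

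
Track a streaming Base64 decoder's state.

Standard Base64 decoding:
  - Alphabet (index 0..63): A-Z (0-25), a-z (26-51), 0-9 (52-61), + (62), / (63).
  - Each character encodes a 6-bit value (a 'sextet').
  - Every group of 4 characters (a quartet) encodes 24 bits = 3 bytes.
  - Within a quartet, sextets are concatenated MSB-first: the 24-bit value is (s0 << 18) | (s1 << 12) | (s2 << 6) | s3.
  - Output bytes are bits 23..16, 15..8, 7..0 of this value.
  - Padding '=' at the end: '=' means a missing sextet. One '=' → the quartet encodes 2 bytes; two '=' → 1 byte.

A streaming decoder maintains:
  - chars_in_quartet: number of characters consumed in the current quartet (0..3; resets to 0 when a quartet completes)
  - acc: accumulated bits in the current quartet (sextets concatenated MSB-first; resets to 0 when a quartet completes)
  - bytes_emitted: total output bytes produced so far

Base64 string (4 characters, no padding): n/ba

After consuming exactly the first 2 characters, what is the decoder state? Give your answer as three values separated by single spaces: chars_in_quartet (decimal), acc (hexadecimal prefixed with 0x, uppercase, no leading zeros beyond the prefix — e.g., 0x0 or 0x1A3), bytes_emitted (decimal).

Answer: 2 0x9FF 0

Derivation:
After char 0 ('n'=39): chars_in_quartet=1 acc=0x27 bytes_emitted=0
After char 1 ('/'=63): chars_in_quartet=2 acc=0x9FF bytes_emitted=0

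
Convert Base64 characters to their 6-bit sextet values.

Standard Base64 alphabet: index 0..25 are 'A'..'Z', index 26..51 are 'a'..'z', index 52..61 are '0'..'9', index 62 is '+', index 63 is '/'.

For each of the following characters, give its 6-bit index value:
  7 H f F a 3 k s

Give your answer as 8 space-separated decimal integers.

Answer: 59 7 31 5 26 55 36 44

Derivation:
'7': 0..9 range, 52 + ord('7') − ord('0') = 59
'H': A..Z range, ord('H') − ord('A') = 7
'f': a..z range, 26 + ord('f') − ord('a') = 31
'F': A..Z range, ord('F') − ord('A') = 5
'a': a..z range, 26 + ord('a') − ord('a') = 26
'3': 0..9 range, 52 + ord('3') − ord('0') = 55
'k': a..z range, 26 + ord('k') − ord('a') = 36
's': a..z range, 26 + ord('s') − ord('a') = 44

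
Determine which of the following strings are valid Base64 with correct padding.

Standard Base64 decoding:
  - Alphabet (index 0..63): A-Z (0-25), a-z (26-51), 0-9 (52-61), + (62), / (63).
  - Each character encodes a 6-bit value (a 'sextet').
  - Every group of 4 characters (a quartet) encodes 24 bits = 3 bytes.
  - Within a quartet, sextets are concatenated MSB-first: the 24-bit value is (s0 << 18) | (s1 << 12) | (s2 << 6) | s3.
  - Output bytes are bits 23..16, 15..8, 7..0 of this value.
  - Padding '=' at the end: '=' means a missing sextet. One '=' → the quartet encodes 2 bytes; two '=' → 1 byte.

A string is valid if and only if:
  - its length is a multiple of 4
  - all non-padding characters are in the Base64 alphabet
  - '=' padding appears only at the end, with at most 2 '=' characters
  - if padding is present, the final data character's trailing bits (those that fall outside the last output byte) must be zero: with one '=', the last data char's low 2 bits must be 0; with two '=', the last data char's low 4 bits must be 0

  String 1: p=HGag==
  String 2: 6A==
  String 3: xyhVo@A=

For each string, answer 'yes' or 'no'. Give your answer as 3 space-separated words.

String 1: 'p=HGag==' → invalid (bad char(s): ['=']; '=' in middle)
String 2: '6A==' → valid
String 3: 'xyhVo@A=' → invalid (bad char(s): ['@'])

Answer: no yes no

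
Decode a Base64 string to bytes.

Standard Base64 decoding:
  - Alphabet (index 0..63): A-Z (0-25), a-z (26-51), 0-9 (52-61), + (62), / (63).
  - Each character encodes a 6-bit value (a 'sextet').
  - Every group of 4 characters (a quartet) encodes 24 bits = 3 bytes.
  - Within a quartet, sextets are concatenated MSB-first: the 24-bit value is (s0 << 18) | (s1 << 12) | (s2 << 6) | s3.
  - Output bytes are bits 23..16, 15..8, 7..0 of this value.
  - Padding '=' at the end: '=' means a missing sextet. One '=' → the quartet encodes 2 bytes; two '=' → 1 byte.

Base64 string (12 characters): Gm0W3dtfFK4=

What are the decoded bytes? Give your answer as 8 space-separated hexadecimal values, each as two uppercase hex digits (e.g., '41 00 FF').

Answer: 1A 6D 16 DD DB 5F 14 AE

Derivation:
After char 0 ('G'=6): chars_in_quartet=1 acc=0x6 bytes_emitted=0
After char 1 ('m'=38): chars_in_quartet=2 acc=0x1A6 bytes_emitted=0
After char 2 ('0'=52): chars_in_quartet=3 acc=0x69B4 bytes_emitted=0
After char 3 ('W'=22): chars_in_quartet=4 acc=0x1A6D16 -> emit 1A 6D 16, reset; bytes_emitted=3
After char 4 ('3'=55): chars_in_quartet=1 acc=0x37 bytes_emitted=3
After char 5 ('d'=29): chars_in_quartet=2 acc=0xDDD bytes_emitted=3
After char 6 ('t'=45): chars_in_quartet=3 acc=0x3776D bytes_emitted=3
After char 7 ('f'=31): chars_in_quartet=4 acc=0xDDDB5F -> emit DD DB 5F, reset; bytes_emitted=6
After char 8 ('F'=5): chars_in_quartet=1 acc=0x5 bytes_emitted=6
After char 9 ('K'=10): chars_in_quartet=2 acc=0x14A bytes_emitted=6
After char 10 ('4'=56): chars_in_quartet=3 acc=0x52B8 bytes_emitted=6
Padding '=': partial quartet acc=0x52B8 -> emit 14 AE; bytes_emitted=8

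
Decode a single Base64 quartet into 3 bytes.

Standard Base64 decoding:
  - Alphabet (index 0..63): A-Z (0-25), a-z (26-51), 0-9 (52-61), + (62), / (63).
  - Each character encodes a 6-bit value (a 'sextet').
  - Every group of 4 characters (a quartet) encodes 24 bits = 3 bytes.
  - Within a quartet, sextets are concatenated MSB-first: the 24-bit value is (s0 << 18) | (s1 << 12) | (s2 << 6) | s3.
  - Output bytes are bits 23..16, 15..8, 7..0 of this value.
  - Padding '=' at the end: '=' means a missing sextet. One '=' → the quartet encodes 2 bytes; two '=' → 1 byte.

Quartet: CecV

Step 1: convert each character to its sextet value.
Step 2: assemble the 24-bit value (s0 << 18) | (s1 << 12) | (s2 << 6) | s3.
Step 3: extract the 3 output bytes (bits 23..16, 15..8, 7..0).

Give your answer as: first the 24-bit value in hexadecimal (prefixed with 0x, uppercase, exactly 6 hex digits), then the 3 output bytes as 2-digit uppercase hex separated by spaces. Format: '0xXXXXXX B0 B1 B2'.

Answer: 0x09E715 09 E7 15

Derivation:
Sextets: C=2, e=30, c=28, V=21
24-bit: (2<<18) | (30<<12) | (28<<6) | 21
      = 0x080000 | 0x01E000 | 0x000700 | 0x000015
      = 0x09E715
Bytes: (v>>16)&0xFF=09, (v>>8)&0xFF=E7, v&0xFF=15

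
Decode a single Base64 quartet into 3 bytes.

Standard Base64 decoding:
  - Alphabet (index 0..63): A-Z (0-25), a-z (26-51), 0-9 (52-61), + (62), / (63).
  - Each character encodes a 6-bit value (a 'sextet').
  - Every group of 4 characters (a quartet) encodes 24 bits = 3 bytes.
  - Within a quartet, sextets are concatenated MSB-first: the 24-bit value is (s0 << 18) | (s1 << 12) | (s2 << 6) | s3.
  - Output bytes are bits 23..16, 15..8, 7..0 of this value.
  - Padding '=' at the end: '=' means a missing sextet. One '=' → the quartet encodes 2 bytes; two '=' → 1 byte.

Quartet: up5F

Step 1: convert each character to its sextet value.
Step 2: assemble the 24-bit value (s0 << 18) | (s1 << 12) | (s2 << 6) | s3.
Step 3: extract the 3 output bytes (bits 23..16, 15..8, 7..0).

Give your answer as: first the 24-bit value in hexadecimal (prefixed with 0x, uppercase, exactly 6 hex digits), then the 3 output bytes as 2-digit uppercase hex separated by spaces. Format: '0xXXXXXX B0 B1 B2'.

Answer: 0xBA9E45 BA 9E 45

Derivation:
Sextets: u=46, p=41, 5=57, F=5
24-bit: (46<<18) | (41<<12) | (57<<6) | 5
      = 0xB80000 | 0x029000 | 0x000E40 | 0x000005
      = 0xBA9E45
Bytes: (v>>16)&0xFF=BA, (v>>8)&0xFF=9E, v&0xFF=45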